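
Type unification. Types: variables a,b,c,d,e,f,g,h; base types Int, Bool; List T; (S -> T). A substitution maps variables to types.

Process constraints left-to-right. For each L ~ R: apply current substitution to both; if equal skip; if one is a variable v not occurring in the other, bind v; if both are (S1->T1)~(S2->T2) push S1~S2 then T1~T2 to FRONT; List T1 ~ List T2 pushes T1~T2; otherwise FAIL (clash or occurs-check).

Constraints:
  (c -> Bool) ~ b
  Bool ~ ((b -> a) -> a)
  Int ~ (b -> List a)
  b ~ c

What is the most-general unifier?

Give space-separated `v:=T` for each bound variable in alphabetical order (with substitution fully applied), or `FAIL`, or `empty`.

Answer: FAIL

Derivation:
step 1: unify (c -> Bool) ~ b  [subst: {-} | 3 pending]
  bind b := (c -> Bool)
step 2: unify Bool ~ (((c -> Bool) -> a) -> a)  [subst: {b:=(c -> Bool)} | 2 pending]
  clash: Bool vs (((c -> Bool) -> a) -> a)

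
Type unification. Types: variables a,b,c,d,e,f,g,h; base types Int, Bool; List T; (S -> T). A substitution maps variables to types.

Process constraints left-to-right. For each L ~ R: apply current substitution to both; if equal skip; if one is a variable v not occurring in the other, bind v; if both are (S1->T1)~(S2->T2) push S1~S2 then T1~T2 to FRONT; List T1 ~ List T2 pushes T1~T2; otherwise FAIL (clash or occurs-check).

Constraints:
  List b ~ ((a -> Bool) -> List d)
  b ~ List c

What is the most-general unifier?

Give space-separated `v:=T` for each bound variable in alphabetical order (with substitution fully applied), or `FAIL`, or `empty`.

Answer: FAIL

Derivation:
step 1: unify List b ~ ((a -> Bool) -> List d)  [subst: {-} | 1 pending]
  clash: List b vs ((a -> Bool) -> List d)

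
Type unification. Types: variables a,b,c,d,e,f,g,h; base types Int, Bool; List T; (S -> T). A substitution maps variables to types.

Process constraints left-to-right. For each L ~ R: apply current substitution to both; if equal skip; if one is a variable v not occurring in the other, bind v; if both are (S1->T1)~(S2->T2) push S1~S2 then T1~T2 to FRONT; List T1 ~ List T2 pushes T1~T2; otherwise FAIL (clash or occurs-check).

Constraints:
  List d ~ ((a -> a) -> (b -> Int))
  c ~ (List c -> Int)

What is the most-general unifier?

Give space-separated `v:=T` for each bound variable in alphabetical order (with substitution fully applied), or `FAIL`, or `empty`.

step 1: unify List d ~ ((a -> a) -> (b -> Int))  [subst: {-} | 1 pending]
  clash: List d vs ((a -> a) -> (b -> Int))

Answer: FAIL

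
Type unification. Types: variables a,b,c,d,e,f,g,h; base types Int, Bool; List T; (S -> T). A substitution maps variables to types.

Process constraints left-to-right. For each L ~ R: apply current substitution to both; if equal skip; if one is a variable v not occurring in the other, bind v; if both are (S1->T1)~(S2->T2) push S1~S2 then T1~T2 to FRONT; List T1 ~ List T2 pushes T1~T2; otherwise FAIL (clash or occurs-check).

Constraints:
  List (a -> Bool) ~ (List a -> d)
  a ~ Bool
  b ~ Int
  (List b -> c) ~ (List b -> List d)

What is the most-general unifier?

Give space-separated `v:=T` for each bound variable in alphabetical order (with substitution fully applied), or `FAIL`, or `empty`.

Answer: FAIL

Derivation:
step 1: unify List (a -> Bool) ~ (List a -> d)  [subst: {-} | 3 pending]
  clash: List (a -> Bool) vs (List a -> d)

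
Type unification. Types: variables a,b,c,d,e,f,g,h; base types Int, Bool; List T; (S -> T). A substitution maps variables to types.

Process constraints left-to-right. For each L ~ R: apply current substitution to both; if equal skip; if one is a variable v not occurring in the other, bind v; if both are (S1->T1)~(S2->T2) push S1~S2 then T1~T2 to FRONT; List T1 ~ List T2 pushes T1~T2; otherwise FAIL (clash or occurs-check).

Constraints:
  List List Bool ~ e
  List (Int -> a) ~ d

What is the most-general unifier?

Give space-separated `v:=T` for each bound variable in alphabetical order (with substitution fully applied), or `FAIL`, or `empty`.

step 1: unify List List Bool ~ e  [subst: {-} | 1 pending]
  bind e := List List Bool
step 2: unify List (Int -> a) ~ d  [subst: {e:=List List Bool} | 0 pending]
  bind d := List (Int -> a)

Answer: d:=List (Int -> a) e:=List List Bool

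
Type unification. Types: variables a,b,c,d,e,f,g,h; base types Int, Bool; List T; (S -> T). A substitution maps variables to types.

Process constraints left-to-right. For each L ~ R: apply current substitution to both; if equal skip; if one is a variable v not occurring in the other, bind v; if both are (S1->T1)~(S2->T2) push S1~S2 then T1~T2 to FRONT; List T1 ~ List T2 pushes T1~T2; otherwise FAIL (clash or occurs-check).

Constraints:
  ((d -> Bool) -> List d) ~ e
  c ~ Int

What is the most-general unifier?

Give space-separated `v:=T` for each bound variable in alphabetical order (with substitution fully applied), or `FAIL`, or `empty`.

step 1: unify ((d -> Bool) -> List d) ~ e  [subst: {-} | 1 pending]
  bind e := ((d -> Bool) -> List d)
step 2: unify c ~ Int  [subst: {e:=((d -> Bool) -> List d)} | 0 pending]
  bind c := Int

Answer: c:=Int e:=((d -> Bool) -> List d)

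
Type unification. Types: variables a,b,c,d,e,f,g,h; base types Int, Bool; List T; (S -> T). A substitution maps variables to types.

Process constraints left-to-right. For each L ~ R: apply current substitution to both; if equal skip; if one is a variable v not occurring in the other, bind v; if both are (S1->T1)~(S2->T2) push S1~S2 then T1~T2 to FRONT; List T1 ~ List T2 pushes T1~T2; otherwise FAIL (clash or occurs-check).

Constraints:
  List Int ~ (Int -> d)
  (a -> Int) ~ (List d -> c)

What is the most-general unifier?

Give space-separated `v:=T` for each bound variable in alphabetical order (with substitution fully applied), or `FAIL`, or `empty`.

step 1: unify List Int ~ (Int -> d)  [subst: {-} | 1 pending]
  clash: List Int vs (Int -> d)

Answer: FAIL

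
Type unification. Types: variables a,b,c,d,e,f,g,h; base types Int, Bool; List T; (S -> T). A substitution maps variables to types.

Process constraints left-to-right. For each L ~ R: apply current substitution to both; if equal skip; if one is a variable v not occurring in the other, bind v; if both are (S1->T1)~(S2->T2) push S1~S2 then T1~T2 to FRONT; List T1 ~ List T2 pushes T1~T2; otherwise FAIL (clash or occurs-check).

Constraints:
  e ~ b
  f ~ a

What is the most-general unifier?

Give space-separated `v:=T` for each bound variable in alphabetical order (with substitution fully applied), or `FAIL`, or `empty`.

step 1: unify e ~ b  [subst: {-} | 1 pending]
  bind e := b
step 2: unify f ~ a  [subst: {e:=b} | 0 pending]
  bind f := a

Answer: e:=b f:=a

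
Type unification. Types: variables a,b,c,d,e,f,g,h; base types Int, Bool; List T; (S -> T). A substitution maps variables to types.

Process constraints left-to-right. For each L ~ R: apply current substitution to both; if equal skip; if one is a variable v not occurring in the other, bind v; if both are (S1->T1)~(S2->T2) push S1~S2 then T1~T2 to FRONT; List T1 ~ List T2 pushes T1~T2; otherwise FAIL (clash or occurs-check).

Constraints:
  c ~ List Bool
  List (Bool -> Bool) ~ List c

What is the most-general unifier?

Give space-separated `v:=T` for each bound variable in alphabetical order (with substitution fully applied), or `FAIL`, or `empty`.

step 1: unify c ~ List Bool  [subst: {-} | 1 pending]
  bind c := List Bool
step 2: unify List (Bool -> Bool) ~ List List Bool  [subst: {c:=List Bool} | 0 pending]
  -> decompose List: push (Bool -> Bool)~List Bool
step 3: unify (Bool -> Bool) ~ List Bool  [subst: {c:=List Bool} | 0 pending]
  clash: (Bool -> Bool) vs List Bool

Answer: FAIL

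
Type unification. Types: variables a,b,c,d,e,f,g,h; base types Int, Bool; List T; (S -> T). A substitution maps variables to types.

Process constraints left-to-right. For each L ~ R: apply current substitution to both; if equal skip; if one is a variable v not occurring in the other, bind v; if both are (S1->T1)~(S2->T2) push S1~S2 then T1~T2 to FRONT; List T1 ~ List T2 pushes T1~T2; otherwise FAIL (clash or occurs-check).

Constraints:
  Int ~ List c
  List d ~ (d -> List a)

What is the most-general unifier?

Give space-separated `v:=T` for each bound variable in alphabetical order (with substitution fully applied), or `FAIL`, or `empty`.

step 1: unify Int ~ List c  [subst: {-} | 1 pending]
  clash: Int vs List c

Answer: FAIL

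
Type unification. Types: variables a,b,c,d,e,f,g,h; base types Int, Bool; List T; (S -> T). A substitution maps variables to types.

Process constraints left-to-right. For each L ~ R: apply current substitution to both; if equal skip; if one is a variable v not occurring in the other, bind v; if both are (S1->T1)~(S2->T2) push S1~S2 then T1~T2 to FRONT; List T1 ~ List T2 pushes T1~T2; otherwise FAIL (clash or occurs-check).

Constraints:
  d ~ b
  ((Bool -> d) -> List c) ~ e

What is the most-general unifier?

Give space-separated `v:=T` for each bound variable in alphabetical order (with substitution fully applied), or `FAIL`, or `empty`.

step 1: unify d ~ b  [subst: {-} | 1 pending]
  bind d := b
step 2: unify ((Bool -> b) -> List c) ~ e  [subst: {d:=b} | 0 pending]
  bind e := ((Bool -> b) -> List c)

Answer: d:=b e:=((Bool -> b) -> List c)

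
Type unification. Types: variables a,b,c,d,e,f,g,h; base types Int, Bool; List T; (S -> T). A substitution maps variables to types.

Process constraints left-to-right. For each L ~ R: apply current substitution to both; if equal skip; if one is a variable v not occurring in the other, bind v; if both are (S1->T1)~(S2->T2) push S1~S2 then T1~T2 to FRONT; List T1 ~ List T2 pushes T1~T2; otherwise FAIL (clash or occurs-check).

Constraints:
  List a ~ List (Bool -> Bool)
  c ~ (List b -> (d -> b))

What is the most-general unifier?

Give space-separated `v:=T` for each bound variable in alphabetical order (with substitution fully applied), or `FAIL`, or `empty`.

Answer: a:=(Bool -> Bool) c:=(List b -> (d -> b))

Derivation:
step 1: unify List a ~ List (Bool -> Bool)  [subst: {-} | 1 pending]
  -> decompose List: push a~(Bool -> Bool)
step 2: unify a ~ (Bool -> Bool)  [subst: {-} | 1 pending]
  bind a := (Bool -> Bool)
step 3: unify c ~ (List b -> (d -> b))  [subst: {a:=(Bool -> Bool)} | 0 pending]
  bind c := (List b -> (d -> b))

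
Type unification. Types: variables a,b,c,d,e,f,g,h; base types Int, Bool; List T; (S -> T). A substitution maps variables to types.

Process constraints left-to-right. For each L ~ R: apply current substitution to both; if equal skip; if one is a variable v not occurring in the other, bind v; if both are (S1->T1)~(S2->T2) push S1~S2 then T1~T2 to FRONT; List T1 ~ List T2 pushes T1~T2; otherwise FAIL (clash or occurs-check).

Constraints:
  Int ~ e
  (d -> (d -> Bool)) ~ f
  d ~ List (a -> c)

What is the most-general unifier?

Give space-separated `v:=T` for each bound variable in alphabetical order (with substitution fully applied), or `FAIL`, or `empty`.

Answer: d:=List (a -> c) e:=Int f:=(List (a -> c) -> (List (a -> c) -> Bool))

Derivation:
step 1: unify Int ~ e  [subst: {-} | 2 pending]
  bind e := Int
step 2: unify (d -> (d -> Bool)) ~ f  [subst: {e:=Int} | 1 pending]
  bind f := (d -> (d -> Bool))
step 3: unify d ~ List (a -> c)  [subst: {e:=Int, f:=(d -> (d -> Bool))} | 0 pending]
  bind d := List (a -> c)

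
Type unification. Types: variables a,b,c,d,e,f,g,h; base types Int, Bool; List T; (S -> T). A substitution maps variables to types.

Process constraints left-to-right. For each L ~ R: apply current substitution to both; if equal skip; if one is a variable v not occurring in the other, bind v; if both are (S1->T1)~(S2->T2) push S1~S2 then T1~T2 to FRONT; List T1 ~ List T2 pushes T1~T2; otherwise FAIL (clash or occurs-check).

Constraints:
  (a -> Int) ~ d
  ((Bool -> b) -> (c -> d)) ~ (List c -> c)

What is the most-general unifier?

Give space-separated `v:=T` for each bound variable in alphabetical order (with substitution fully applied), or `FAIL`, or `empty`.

Answer: FAIL

Derivation:
step 1: unify (a -> Int) ~ d  [subst: {-} | 1 pending]
  bind d := (a -> Int)
step 2: unify ((Bool -> b) -> (c -> (a -> Int))) ~ (List c -> c)  [subst: {d:=(a -> Int)} | 0 pending]
  -> decompose arrow: push (Bool -> b)~List c, (c -> (a -> Int))~c
step 3: unify (Bool -> b) ~ List c  [subst: {d:=(a -> Int)} | 1 pending]
  clash: (Bool -> b) vs List c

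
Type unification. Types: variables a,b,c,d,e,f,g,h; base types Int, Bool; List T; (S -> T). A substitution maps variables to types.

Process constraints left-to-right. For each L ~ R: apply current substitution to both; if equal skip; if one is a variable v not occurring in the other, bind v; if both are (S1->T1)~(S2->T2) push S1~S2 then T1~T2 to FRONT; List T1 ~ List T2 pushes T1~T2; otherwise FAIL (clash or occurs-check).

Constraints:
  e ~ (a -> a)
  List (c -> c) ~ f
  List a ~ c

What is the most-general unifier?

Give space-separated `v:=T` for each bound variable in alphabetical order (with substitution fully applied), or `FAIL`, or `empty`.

Answer: c:=List a e:=(a -> a) f:=List (List a -> List a)

Derivation:
step 1: unify e ~ (a -> a)  [subst: {-} | 2 pending]
  bind e := (a -> a)
step 2: unify List (c -> c) ~ f  [subst: {e:=(a -> a)} | 1 pending]
  bind f := List (c -> c)
step 3: unify List a ~ c  [subst: {e:=(a -> a), f:=List (c -> c)} | 0 pending]
  bind c := List a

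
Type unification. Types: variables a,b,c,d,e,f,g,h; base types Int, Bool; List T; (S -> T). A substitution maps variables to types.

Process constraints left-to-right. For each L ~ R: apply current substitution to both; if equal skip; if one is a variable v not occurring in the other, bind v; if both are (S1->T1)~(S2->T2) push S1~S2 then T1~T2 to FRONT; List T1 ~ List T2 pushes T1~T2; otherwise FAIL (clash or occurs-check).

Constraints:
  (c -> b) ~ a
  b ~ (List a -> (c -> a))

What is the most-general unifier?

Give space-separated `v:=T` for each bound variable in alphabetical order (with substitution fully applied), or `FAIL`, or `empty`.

Answer: FAIL

Derivation:
step 1: unify (c -> b) ~ a  [subst: {-} | 1 pending]
  bind a := (c -> b)
step 2: unify b ~ (List (c -> b) -> (c -> (c -> b)))  [subst: {a:=(c -> b)} | 0 pending]
  occurs-check fail: b in (List (c -> b) -> (c -> (c -> b)))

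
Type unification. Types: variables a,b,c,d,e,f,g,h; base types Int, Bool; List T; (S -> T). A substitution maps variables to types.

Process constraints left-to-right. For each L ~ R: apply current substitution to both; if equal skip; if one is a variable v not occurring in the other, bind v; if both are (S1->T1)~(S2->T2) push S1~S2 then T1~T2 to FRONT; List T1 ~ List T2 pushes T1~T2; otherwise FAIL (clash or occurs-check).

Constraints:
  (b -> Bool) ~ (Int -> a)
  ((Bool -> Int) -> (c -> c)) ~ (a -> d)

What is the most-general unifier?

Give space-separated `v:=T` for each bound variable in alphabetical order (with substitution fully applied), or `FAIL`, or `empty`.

Answer: FAIL

Derivation:
step 1: unify (b -> Bool) ~ (Int -> a)  [subst: {-} | 1 pending]
  -> decompose arrow: push b~Int, Bool~a
step 2: unify b ~ Int  [subst: {-} | 2 pending]
  bind b := Int
step 3: unify Bool ~ a  [subst: {b:=Int} | 1 pending]
  bind a := Bool
step 4: unify ((Bool -> Int) -> (c -> c)) ~ (Bool -> d)  [subst: {b:=Int, a:=Bool} | 0 pending]
  -> decompose arrow: push (Bool -> Int)~Bool, (c -> c)~d
step 5: unify (Bool -> Int) ~ Bool  [subst: {b:=Int, a:=Bool} | 1 pending]
  clash: (Bool -> Int) vs Bool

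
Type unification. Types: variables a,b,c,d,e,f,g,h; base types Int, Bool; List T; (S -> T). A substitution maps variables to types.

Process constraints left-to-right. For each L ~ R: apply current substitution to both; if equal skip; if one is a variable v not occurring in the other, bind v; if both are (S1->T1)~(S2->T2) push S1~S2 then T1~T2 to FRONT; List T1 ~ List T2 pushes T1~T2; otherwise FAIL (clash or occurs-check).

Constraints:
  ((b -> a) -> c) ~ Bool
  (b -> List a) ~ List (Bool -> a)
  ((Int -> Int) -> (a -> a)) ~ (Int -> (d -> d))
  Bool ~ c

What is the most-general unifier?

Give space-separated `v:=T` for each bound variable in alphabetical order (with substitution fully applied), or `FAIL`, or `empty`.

step 1: unify ((b -> a) -> c) ~ Bool  [subst: {-} | 3 pending]
  clash: ((b -> a) -> c) vs Bool

Answer: FAIL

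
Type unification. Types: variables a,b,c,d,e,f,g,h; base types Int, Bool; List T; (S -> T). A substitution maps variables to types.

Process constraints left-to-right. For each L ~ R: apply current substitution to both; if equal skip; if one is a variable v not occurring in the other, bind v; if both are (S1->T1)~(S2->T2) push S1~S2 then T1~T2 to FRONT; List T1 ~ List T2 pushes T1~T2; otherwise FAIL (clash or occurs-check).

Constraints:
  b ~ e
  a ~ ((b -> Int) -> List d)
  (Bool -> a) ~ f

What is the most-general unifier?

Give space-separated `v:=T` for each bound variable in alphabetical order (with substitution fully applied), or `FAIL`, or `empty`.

Answer: a:=((e -> Int) -> List d) b:=e f:=(Bool -> ((e -> Int) -> List d))

Derivation:
step 1: unify b ~ e  [subst: {-} | 2 pending]
  bind b := e
step 2: unify a ~ ((e -> Int) -> List d)  [subst: {b:=e} | 1 pending]
  bind a := ((e -> Int) -> List d)
step 3: unify (Bool -> ((e -> Int) -> List d)) ~ f  [subst: {b:=e, a:=((e -> Int) -> List d)} | 0 pending]
  bind f := (Bool -> ((e -> Int) -> List d))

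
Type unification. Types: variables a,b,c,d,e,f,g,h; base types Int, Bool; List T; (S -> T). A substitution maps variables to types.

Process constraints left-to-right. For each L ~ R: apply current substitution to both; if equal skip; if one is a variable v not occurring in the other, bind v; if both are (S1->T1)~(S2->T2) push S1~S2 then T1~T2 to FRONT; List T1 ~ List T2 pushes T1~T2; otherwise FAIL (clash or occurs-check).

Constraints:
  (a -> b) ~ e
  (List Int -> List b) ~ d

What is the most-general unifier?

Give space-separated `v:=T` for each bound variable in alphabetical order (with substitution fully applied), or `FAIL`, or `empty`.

Answer: d:=(List Int -> List b) e:=(a -> b)

Derivation:
step 1: unify (a -> b) ~ e  [subst: {-} | 1 pending]
  bind e := (a -> b)
step 2: unify (List Int -> List b) ~ d  [subst: {e:=(a -> b)} | 0 pending]
  bind d := (List Int -> List b)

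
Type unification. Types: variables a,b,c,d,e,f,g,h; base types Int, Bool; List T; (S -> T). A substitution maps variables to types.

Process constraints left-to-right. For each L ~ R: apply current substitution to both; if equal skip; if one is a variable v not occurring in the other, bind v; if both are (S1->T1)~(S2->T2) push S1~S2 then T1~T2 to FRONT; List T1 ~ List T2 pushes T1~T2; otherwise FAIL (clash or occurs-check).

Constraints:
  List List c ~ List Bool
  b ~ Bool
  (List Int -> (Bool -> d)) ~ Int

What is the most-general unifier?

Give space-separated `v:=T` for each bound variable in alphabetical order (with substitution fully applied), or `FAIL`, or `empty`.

Answer: FAIL

Derivation:
step 1: unify List List c ~ List Bool  [subst: {-} | 2 pending]
  -> decompose List: push List c~Bool
step 2: unify List c ~ Bool  [subst: {-} | 2 pending]
  clash: List c vs Bool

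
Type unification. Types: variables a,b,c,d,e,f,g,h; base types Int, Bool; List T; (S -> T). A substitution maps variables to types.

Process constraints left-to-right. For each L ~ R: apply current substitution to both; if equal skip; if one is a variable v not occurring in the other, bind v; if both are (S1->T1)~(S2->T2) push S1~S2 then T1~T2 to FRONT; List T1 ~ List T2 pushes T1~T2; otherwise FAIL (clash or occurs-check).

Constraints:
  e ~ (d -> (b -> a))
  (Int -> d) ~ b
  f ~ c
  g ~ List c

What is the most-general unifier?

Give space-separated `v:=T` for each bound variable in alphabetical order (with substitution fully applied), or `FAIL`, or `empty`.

Answer: b:=(Int -> d) e:=(d -> ((Int -> d) -> a)) f:=c g:=List c

Derivation:
step 1: unify e ~ (d -> (b -> a))  [subst: {-} | 3 pending]
  bind e := (d -> (b -> a))
step 2: unify (Int -> d) ~ b  [subst: {e:=(d -> (b -> a))} | 2 pending]
  bind b := (Int -> d)
step 3: unify f ~ c  [subst: {e:=(d -> (b -> a)), b:=(Int -> d)} | 1 pending]
  bind f := c
step 4: unify g ~ List c  [subst: {e:=(d -> (b -> a)), b:=(Int -> d), f:=c} | 0 pending]
  bind g := List c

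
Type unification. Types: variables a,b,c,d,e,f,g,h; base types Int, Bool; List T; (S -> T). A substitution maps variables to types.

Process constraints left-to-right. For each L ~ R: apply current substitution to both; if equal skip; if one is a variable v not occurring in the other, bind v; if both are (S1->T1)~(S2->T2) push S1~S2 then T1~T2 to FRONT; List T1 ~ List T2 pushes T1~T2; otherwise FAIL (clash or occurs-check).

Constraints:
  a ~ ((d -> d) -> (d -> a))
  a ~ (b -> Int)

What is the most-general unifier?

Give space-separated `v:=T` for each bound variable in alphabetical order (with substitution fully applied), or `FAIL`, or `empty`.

step 1: unify a ~ ((d -> d) -> (d -> a))  [subst: {-} | 1 pending]
  occurs-check fail: a in ((d -> d) -> (d -> a))

Answer: FAIL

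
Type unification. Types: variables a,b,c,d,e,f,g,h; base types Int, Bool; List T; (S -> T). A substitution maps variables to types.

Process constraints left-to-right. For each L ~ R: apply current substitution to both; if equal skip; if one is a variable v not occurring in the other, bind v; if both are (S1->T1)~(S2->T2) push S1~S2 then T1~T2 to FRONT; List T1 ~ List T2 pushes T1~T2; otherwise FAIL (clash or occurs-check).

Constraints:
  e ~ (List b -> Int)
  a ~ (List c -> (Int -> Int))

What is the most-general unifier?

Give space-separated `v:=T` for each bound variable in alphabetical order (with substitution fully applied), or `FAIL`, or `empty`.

step 1: unify e ~ (List b -> Int)  [subst: {-} | 1 pending]
  bind e := (List b -> Int)
step 2: unify a ~ (List c -> (Int -> Int))  [subst: {e:=(List b -> Int)} | 0 pending]
  bind a := (List c -> (Int -> Int))

Answer: a:=(List c -> (Int -> Int)) e:=(List b -> Int)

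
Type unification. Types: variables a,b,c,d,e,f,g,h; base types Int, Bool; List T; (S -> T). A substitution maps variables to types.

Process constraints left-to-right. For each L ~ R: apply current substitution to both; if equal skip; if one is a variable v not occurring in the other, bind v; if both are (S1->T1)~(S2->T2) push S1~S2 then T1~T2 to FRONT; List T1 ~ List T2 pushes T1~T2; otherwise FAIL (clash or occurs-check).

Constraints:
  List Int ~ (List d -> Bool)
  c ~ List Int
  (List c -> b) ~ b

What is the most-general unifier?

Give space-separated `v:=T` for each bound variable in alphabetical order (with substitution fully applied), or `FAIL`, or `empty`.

step 1: unify List Int ~ (List d -> Bool)  [subst: {-} | 2 pending]
  clash: List Int vs (List d -> Bool)

Answer: FAIL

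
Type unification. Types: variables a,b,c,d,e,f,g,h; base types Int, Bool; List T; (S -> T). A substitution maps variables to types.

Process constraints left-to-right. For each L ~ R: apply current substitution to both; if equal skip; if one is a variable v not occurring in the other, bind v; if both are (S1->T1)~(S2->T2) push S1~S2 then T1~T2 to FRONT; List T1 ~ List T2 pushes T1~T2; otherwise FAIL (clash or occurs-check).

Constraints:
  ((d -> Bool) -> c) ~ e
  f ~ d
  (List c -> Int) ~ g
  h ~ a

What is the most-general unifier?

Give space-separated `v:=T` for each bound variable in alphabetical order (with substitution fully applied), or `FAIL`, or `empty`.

Answer: e:=((d -> Bool) -> c) f:=d g:=(List c -> Int) h:=a

Derivation:
step 1: unify ((d -> Bool) -> c) ~ e  [subst: {-} | 3 pending]
  bind e := ((d -> Bool) -> c)
step 2: unify f ~ d  [subst: {e:=((d -> Bool) -> c)} | 2 pending]
  bind f := d
step 3: unify (List c -> Int) ~ g  [subst: {e:=((d -> Bool) -> c), f:=d} | 1 pending]
  bind g := (List c -> Int)
step 4: unify h ~ a  [subst: {e:=((d -> Bool) -> c), f:=d, g:=(List c -> Int)} | 0 pending]
  bind h := a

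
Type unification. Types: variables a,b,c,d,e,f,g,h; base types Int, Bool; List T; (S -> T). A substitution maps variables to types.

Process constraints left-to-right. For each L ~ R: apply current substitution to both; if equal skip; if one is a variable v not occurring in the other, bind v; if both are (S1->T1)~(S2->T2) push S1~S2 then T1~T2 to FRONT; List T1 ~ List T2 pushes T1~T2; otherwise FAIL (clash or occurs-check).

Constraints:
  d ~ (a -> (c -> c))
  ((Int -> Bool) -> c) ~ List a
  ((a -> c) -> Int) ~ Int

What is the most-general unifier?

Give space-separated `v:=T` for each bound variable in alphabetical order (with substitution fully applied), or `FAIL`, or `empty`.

step 1: unify d ~ (a -> (c -> c))  [subst: {-} | 2 pending]
  bind d := (a -> (c -> c))
step 2: unify ((Int -> Bool) -> c) ~ List a  [subst: {d:=(a -> (c -> c))} | 1 pending]
  clash: ((Int -> Bool) -> c) vs List a

Answer: FAIL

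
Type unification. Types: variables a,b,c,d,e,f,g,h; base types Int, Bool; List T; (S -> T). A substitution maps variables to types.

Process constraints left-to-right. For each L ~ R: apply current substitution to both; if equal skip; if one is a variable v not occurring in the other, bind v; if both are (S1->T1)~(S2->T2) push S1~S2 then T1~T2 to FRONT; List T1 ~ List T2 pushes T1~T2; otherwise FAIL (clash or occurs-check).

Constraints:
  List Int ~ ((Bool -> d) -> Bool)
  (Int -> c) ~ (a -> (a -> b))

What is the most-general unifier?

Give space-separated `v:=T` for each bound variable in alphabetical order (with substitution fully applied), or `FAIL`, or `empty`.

Answer: FAIL

Derivation:
step 1: unify List Int ~ ((Bool -> d) -> Bool)  [subst: {-} | 1 pending]
  clash: List Int vs ((Bool -> d) -> Bool)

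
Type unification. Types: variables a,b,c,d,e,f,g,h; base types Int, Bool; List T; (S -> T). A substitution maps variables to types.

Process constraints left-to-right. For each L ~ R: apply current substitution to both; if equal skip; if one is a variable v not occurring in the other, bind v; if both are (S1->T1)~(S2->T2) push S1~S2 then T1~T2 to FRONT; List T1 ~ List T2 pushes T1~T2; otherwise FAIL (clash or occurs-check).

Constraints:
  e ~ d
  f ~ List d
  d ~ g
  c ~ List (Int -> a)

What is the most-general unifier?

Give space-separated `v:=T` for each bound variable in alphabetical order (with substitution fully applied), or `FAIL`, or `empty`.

Answer: c:=List (Int -> a) d:=g e:=g f:=List g

Derivation:
step 1: unify e ~ d  [subst: {-} | 3 pending]
  bind e := d
step 2: unify f ~ List d  [subst: {e:=d} | 2 pending]
  bind f := List d
step 3: unify d ~ g  [subst: {e:=d, f:=List d} | 1 pending]
  bind d := g
step 4: unify c ~ List (Int -> a)  [subst: {e:=d, f:=List d, d:=g} | 0 pending]
  bind c := List (Int -> a)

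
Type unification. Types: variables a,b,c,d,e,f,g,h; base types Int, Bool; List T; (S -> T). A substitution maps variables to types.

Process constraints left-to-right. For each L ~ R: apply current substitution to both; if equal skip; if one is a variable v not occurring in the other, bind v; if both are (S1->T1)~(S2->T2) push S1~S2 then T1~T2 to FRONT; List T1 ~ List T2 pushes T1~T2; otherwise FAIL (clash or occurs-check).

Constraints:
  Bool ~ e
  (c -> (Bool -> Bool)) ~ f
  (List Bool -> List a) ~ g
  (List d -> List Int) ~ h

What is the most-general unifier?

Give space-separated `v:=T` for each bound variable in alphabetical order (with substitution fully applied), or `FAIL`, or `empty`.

step 1: unify Bool ~ e  [subst: {-} | 3 pending]
  bind e := Bool
step 2: unify (c -> (Bool -> Bool)) ~ f  [subst: {e:=Bool} | 2 pending]
  bind f := (c -> (Bool -> Bool))
step 3: unify (List Bool -> List a) ~ g  [subst: {e:=Bool, f:=(c -> (Bool -> Bool))} | 1 pending]
  bind g := (List Bool -> List a)
step 4: unify (List d -> List Int) ~ h  [subst: {e:=Bool, f:=(c -> (Bool -> Bool)), g:=(List Bool -> List a)} | 0 pending]
  bind h := (List d -> List Int)

Answer: e:=Bool f:=(c -> (Bool -> Bool)) g:=(List Bool -> List a) h:=(List d -> List Int)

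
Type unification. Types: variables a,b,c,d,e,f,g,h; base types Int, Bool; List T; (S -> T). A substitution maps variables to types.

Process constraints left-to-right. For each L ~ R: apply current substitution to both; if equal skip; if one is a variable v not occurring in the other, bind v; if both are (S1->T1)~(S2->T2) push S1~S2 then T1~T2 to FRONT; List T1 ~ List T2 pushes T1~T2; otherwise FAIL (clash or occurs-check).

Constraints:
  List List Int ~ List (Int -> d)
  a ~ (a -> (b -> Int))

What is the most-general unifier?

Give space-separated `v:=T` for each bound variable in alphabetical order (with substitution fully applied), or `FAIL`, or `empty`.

step 1: unify List List Int ~ List (Int -> d)  [subst: {-} | 1 pending]
  -> decompose List: push List Int~(Int -> d)
step 2: unify List Int ~ (Int -> d)  [subst: {-} | 1 pending]
  clash: List Int vs (Int -> d)

Answer: FAIL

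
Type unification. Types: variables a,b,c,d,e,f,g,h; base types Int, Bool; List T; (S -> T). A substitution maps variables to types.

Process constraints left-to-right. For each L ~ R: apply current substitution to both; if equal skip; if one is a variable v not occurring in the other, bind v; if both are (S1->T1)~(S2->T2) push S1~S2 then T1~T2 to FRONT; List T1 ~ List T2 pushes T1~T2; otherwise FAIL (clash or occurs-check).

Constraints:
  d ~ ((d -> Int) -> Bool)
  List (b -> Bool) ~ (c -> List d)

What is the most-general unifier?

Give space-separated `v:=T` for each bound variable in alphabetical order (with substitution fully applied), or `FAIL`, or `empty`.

step 1: unify d ~ ((d -> Int) -> Bool)  [subst: {-} | 1 pending]
  occurs-check fail: d in ((d -> Int) -> Bool)

Answer: FAIL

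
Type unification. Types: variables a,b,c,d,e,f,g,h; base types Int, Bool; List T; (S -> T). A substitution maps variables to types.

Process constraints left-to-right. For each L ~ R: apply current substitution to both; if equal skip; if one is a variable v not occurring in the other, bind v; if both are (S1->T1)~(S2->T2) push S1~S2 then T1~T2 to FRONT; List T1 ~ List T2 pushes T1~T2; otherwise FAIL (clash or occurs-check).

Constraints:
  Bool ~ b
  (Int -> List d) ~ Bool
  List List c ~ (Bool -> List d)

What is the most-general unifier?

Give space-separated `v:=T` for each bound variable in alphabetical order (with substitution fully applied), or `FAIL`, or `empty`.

Answer: FAIL

Derivation:
step 1: unify Bool ~ b  [subst: {-} | 2 pending]
  bind b := Bool
step 2: unify (Int -> List d) ~ Bool  [subst: {b:=Bool} | 1 pending]
  clash: (Int -> List d) vs Bool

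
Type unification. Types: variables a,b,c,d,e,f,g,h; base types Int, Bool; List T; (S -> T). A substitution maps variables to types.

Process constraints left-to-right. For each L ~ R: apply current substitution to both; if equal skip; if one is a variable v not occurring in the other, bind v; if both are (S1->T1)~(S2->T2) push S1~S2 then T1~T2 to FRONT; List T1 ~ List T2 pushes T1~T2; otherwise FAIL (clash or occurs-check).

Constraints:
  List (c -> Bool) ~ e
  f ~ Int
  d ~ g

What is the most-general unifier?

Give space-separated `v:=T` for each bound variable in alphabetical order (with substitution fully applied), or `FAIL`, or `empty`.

Answer: d:=g e:=List (c -> Bool) f:=Int

Derivation:
step 1: unify List (c -> Bool) ~ e  [subst: {-} | 2 pending]
  bind e := List (c -> Bool)
step 2: unify f ~ Int  [subst: {e:=List (c -> Bool)} | 1 pending]
  bind f := Int
step 3: unify d ~ g  [subst: {e:=List (c -> Bool), f:=Int} | 0 pending]
  bind d := g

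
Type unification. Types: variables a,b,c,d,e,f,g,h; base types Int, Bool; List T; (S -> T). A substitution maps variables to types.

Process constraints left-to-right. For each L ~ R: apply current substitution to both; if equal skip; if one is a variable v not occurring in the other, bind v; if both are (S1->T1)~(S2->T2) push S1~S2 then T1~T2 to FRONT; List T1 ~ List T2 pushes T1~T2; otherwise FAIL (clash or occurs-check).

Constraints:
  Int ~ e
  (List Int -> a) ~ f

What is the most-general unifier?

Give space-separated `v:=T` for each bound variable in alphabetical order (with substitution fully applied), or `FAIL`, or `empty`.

Answer: e:=Int f:=(List Int -> a)

Derivation:
step 1: unify Int ~ e  [subst: {-} | 1 pending]
  bind e := Int
step 2: unify (List Int -> a) ~ f  [subst: {e:=Int} | 0 pending]
  bind f := (List Int -> a)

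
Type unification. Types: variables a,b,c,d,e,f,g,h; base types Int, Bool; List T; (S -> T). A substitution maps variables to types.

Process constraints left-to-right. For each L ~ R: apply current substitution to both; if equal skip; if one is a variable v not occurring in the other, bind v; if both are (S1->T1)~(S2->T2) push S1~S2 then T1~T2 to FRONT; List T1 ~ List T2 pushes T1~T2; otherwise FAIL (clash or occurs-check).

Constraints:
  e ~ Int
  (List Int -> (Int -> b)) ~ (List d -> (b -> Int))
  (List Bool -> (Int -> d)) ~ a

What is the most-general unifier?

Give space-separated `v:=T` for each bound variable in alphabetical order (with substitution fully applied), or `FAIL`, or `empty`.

step 1: unify e ~ Int  [subst: {-} | 2 pending]
  bind e := Int
step 2: unify (List Int -> (Int -> b)) ~ (List d -> (b -> Int))  [subst: {e:=Int} | 1 pending]
  -> decompose arrow: push List Int~List d, (Int -> b)~(b -> Int)
step 3: unify List Int ~ List d  [subst: {e:=Int} | 2 pending]
  -> decompose List: push Int~d
step 4: unify Int ~ d  [subst: {e:=Int} | 2 pending]
  bind d := Int
step 5: unify (Int -> b) ~ (b -> Int)  [subst: {e:=Int, d:=Int} | 1 pending]
  -> decompose arrow: push Int~b, b~Int
step 6: unify Int ~ b  [subst: {e:=Int, d:=Int} | 2 pending]
  bind b := Int
step 7: unify Int ~ Int  [subst: {e:=Int, d:=Int, b:=Int} | 1 pending]
  -> identical, skip
step 8: unify (List Bool -> (Int -> Int)) ~ a  [subst: {e:=Int, d:=Int, b:=Int} | 0 pending]
  bind a := (List Bool -> (Int -> Int))

Answer: a:=(List Bool -> (Int -> Int)) b:=Int d:=Int e:=Int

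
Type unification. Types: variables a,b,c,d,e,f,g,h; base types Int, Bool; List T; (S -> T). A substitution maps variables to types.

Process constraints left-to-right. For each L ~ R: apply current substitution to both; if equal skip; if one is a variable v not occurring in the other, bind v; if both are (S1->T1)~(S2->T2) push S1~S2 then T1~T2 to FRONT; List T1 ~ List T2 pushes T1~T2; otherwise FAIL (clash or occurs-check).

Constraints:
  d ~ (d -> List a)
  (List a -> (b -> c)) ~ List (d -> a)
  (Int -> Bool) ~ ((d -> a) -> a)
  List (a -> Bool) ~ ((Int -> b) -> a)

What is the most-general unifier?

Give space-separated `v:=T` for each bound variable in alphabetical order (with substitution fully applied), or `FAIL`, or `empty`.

Answer: FAIL

Derivation:
step 1: unify d ~ (d -> List a)  [subst: {-} | 3 pending]
  occurs-check fail: d in (d -> List a)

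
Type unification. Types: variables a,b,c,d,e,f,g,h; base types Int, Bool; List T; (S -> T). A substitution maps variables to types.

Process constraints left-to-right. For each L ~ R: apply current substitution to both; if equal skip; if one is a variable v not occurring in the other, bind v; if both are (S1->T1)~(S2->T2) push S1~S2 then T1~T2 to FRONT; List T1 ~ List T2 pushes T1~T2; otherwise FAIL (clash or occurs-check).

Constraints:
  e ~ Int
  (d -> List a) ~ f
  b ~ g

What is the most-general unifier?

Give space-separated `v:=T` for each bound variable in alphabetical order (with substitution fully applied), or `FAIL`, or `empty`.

Answer: b:=g e:=Int f:=(d -> List a)

Derivation:
step 1: unify e ~ Int  [subst: {-} | 2 pending]
  bind e := Int
step 2: unify (d -> List a) ~ f  [subst: {e:=Int} | 1 pending]
  bind f := (d -> List a)
step 3: unify b ~ g  [subst: {e:=Int, f:=(d -> List a)} | 0 pending]
  bind b := g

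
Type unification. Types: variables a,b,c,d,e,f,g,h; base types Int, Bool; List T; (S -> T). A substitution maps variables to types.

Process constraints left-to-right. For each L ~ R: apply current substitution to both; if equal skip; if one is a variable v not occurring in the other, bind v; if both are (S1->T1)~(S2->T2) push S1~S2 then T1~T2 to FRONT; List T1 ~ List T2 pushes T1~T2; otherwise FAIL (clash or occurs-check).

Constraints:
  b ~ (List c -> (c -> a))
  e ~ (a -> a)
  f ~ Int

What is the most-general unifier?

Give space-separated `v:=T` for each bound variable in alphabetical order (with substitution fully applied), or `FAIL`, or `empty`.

Answer: b:=(List c -> (c -> a)) e:=(a -> a) f:=Int

Derivation:
step 1: unify b ~ (List c -> (c -> a))  [subst: {-} | 2 pending]
  bind b := (List c -> (c -> a))
step 2: unify e ~ (a -> a)  [subst: {b:=(List c -> (c -> a))} | 1 pending]
  bind e := (a -> a)
step 3: unify f ~ Int  [subst: {b:=(List c -> (c -> a)), e:=(a -> a)} | 0 pending]
  bind f := Int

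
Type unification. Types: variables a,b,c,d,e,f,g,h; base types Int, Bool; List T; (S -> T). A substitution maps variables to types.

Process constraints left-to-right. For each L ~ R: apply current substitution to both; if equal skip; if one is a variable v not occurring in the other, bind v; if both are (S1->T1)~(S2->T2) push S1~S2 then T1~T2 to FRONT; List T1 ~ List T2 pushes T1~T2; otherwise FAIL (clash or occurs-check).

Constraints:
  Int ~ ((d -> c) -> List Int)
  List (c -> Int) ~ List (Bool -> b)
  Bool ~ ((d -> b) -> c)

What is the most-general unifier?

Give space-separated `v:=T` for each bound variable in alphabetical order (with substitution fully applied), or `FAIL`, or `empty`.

Answer: FAIL

Derivation:
step 1: unify Int ~ ((d -> c) -> List Int)  [subst: {-} | 2 pending]
  clash: Int vs ((d -> c) -> List Int)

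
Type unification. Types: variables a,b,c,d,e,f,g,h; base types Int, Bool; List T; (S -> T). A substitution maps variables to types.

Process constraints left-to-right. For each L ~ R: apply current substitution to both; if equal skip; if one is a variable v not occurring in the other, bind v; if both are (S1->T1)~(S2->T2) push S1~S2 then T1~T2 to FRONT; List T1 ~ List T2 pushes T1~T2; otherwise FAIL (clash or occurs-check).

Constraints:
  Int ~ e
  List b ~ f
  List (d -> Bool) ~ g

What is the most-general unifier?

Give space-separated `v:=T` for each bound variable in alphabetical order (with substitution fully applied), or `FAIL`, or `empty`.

step 1: unify Int ~ e  [subst: {-} | 2 pending]
  bind e := Int
step 2: unify List b ~ f  [subst: {e:=Int} | 1 pending]
  bind f := List b
step 3: unify List (d -> Bool) ~ g  [subst: {e:=Int, f:=List b} | 0 pending]
  bind g := List (d -> Bool)

Answer: e:=Int f:=List b g:=List (d -> Bool)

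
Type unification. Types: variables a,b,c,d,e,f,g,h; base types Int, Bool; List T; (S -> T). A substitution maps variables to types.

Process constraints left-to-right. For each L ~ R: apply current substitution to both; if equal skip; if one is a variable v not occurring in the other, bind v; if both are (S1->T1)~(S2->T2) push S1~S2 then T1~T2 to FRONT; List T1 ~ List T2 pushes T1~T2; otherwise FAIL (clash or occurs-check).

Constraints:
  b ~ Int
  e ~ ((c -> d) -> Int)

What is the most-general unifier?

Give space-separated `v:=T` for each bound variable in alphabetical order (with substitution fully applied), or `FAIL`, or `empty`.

step 1: unify b ~ Int  [subst: {-} | 1 pending]
  bind b := Int
step 2: unify e ~ ((c -> d) -> Int)  [subst: {b:=Int} | 0 pending]
  bind e := ((c -> d) -> Int)

Answer: b:=Int e:=((c -> d) -> Int)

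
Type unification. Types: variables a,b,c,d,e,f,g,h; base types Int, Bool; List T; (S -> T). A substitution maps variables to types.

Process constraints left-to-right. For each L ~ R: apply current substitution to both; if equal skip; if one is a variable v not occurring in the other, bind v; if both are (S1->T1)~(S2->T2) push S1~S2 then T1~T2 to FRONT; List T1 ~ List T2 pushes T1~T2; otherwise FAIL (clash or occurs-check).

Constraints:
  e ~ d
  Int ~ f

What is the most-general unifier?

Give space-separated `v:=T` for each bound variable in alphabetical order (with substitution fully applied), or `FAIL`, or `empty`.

Answer: e:=d f:=Int

Derivation:
step 1: unify e ~ d  [subst: {-} | 1 pending]
  bind e := d
step 2: unify Int ~ f  [subst: {e:=d} | 0 pending]
  bind f := Int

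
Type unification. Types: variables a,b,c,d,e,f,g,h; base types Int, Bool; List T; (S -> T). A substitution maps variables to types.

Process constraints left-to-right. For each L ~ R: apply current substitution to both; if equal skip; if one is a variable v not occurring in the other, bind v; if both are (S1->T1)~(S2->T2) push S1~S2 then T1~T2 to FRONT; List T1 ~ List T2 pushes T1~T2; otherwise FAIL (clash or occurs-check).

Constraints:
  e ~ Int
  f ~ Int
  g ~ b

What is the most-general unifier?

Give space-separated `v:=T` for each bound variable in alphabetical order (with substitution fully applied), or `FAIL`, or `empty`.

step 1: unify e ~ Int  [subst: {-} | 2 pending]
  bind e := Int
step 2: unify f ~ Int  [subst: {e:=Int} | 1 pending]
  bind f := Int
step 3: unify g ~ b  [subst: {e:=Int, f:=Int} | 0 pending]
  bind g := b

Answer: e:=Int f:=Int g:=b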